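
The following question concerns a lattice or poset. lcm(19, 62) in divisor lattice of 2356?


Join=lcm.
gcd(19,62)=1
lcm=1178


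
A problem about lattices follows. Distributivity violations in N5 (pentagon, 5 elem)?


Distributive law: a ^ (b v c) = (a ^ b) v (a ^ c).
Check all 5^3 = 125 ordered triples (a,b,c).
  e.g. a=b, b=a, c=c: lhs=b != rhs=a
  e.g. a=b, b=c, c=a: lhs=b != rhs=a
Total violating triples: 2


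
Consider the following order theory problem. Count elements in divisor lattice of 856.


Divisors of 856: [1, 2, 4, 8, 107, 214, 428, 856]
Count: 8


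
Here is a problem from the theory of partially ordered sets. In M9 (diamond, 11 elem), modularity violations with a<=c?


Modular law: if a <= c then a v (b ^ c) = (a v b) ^ c.
Check all triples (a,b,c) with a <= c among 11 elements.
This lattice is modular (diamonds M_m and their chain-products are modular).
Total violating triples: 0


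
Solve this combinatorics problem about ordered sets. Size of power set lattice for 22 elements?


Power set = 2^n.
2^22 = 4194304


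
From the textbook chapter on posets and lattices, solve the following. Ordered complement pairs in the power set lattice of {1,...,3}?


Complement pair (a,b): a meet b = bottom, a join b = top.
Here: A intersect B = {} and A union B = {1,...,3}.
Pairs found: ({},{1,2,3}), ({1},{2,3}), ({2},{1,3}), ({3},{1,2}), ... (4 more)
Total ordered pairs: 8


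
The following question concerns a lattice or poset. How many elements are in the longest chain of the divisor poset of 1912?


A chain is a totally ordered subset; we count the number of elements in a maximum chain.
Compute, for each element x, the size of the longest chain ending at x:
  1: 1
  2: 2
  239: 2
  4: 3
  8: 4
  478: 3
  ...
A maximum chain: 1 < 2 < 4 < 8 < 1912
Number of elements in the longest chain: 5


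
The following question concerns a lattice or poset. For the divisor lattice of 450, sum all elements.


sigma(n) = sum of divisors.
Divisors of 450: [1, 2, 3, 5, 6, 9, 10, 15, 18, 25, 30, 45, 50, 75, 90, 150, 225, 450]
Sum = 1209


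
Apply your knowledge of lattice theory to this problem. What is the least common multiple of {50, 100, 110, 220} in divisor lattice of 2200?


In a divisor lattice, join = lcm (least common multiple).
Compute lcm iteratively: start with first element, then lcm(current, next).
Elements: [50, 100, 110, 220]
lcm(50,100) = 100
lcm(100,110) = 1100
lcm(1100,220) = 1100
Final lcm = 1100


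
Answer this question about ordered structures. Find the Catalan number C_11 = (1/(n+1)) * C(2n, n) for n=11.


C(n) = C(2n, n) / (n+1).
C(22, 11) = 705432
C(11) = 705432 / 12 = 58786


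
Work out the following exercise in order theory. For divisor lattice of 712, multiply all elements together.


Divisors of 712: [1, 2, 4, 8, 89, 178, 356, 712]
Product = n^(d(n)/2) = 712^(8/2)
Product = 256992219136


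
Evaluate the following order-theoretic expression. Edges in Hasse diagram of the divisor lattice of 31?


A cover relation a -< b holds when a < b with no c strictly between.
Cover relations:
  1 -< 31
Total: 1


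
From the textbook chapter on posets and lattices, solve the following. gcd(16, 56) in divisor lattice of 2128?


Meet=gcd.
gcd(16,56)=8


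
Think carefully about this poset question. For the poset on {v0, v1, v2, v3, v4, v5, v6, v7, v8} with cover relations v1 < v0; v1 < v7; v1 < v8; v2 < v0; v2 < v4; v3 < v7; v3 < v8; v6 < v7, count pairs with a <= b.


The order relation is {(a,b) : a <= b}, reflexive so it includes (a,a).
Examples: (v0,v0), (v1,v0), (v1,v1), (v1,v7), (v1,v8), ...
Total ordered pairs: 17


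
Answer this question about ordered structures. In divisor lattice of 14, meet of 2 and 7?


In a divisor lattice, meet = gcd (greatest common divisor).
By Euclidean algorithm or factoring: gcd(2,7) = 1


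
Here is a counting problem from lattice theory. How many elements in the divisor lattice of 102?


Divisors of 102: [1, 2, 3, 6, 17, 34, 51, 102]
Count: 8


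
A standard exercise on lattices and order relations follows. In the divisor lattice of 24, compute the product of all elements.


Divisors of 24: [1, 2, 3, 4, 6, 8, 12, 24]
Product = n^(d(n)/2) = 24^(8/2)
Product = 331776


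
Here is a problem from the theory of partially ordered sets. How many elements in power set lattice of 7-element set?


Power set = 2^n.
2^7 = 128


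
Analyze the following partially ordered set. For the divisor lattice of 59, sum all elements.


sigma(n) = sum of divisors.
Divisors of 59: [1, 59]
Sum = 60


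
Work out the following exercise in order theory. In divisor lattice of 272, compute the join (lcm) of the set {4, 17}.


In a divisor lattice, join = lcm (least common multiple).
Compute lcm iteratively: start with first element, then lcm(current, next).
Elements: [4, 17]
lcm(4,17) = 68
Final lcm = 68


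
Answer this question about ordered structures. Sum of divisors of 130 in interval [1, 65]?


Interval [1,65] in divisors of 130: [1, 5, 13, 65]
Sum = 84


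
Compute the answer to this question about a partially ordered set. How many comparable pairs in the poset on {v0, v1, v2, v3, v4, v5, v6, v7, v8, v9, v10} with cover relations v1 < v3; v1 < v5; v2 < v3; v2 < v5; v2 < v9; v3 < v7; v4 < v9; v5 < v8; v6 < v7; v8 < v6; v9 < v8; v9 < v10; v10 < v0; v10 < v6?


A comparable pair {a,b} has a < b or b < a in the order.
Count unordered pairs where one element is strictly below the other.
Examples: {v0,v2}, {v0,v4}, {v0,v9}, {v0,v10}, ...
Total comparable pairs: 34


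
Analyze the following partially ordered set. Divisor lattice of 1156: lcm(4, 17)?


Join=lcm.
gcd(4,17)=1
lcm=68


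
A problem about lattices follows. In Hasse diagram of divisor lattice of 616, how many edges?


A cover relation a -< b holds when a < b with no c strictly between.
Cover relations:
  1 -< 2
  1 -< 7
  1 -< 11
  2 -< 4
  2 -< 14
  2 -< 22
  4 -< 8
  4 -< 28
  ...20 more
Total: 28


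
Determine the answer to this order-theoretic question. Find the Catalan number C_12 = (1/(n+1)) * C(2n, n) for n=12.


C(n) = C(2n, n) / (n+1).
C(24, 12) = 2704156
C(12) = 2704156 / 13 = 208012


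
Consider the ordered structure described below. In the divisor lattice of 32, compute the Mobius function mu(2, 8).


In a divisor lattice, mu(a,b) = mu(b/a) where mu is the classical Mobius function.
b/a = 8/2 = 4
Prime factorization of 4: primes [2]
4 is not squarefree, so mu(4) = 0


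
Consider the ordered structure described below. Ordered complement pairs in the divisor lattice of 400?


Complement pair (a,b): a meet b = bottom, a join b = top.
Here: gcd(a,b)=1 and lcm(a,b)=400, i.e. a*b=400 with a,b coprime.
Pairs found: (1,400), (16,25), (25,16), (400,1)
Total ordered pairs: 4


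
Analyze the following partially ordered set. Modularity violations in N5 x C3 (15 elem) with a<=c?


Modular law: if a <= c then a v (b ^ c) = (a v b) ^ c.
Check all triples (a,b,c) with a <= c among 15 elements.
  e.g. a=(a,0), b=(c,0), c=(b,0): lhs=(a,0) != rhs=(b,0)
  e.g. a=(a,0), b=(c,1), c=(b,0): lhs=(a,0) != rhs=(b,0)
Total violating triples: 18


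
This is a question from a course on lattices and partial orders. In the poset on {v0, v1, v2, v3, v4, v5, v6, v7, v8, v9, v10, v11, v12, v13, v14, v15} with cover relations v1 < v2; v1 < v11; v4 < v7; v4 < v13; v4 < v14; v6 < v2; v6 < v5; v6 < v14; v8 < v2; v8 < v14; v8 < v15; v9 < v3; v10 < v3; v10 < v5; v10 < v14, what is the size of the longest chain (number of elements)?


A chain is a totally ordered subset; we count the number of elements in a maximum chain.
Compute, for each element x, the size of the longest chain ending at x:
  v0: 1
  v1: 1
  v4: 1
  v6: 1
  v8: 1
  v9: 1
  ...
A maximum chain: v1 < v2
Number of elements in the longest chain: 2


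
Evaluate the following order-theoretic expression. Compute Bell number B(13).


B(n) = number of set partitions of an n-element set.
B(n) satisfies the recurrence: B(n+1) = sum_k C(n,k)*B(k).
B(13) = 27644437


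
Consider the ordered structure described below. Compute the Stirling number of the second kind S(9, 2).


S(n,k) = k*S(n-1,k) + S(n-1,k-1).
S(8,2) = 127, S(8,1) = 1
S(9,2) = 2*127 + 1 = 254 + 1
S(9,2) = 255


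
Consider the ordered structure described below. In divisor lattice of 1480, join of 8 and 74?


In a divisor lattice, join = lcm (least common multiple).
gcd(8,74) = 2
lcm(8,74) = 8*74/gcd = 592/2 = 296


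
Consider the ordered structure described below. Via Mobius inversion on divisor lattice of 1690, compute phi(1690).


phi(n) = n * prod_{p|n} (1 - 1/p).
Prime divisors of 1690: [2, 5, 13]
phi(1690) = 1690 * (1 - 1/2) * (1 - 1/5) * (1 - 1/13)
phi(1690) = 624


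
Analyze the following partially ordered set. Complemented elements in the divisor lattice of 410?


An element a is complemented if some b has a meet b = bottom, a join b = top.
a is complemented iff gcd(a, n/a)=1, i.e. a is a unitary divisor of 410.
Complemented elements: 1, 2, 5, 10, 41, 82, ... (2 more)
Count: 8


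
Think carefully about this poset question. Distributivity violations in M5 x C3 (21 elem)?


Distributive law: a ^ (b v c) = (a ^ b) v (a ^ c).
Check all 21^3 = 9261 ordered triples (a,b,c).
  e.g. a=(a1,0), b=(a2,0), c=(a3,0): lhs=(a1,0) != rhs=(0,0)
  e.g. a=(a1,0), b=(a2,0), c=(a3,1): lhs=(a1,0) != rhs=(0,0)
Total violating triples: 1620


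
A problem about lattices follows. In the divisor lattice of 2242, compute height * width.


Height = length of longest chain minus 1; width = size of largest antichain.
A maximum chain: 1 | 59 | 1121 | 2242  (height 3).
A maximum antichain: {2, 19, 59}  (width 3).
Product = 3 * 3 = 9


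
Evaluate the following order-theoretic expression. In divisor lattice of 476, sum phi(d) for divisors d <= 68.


Divisors of 476 up to 68: [1, 2, 4, 7, 14, 17, 28, 34, 68]
phi values: [1, 1, 2, 6, 6, 16, 12, 16, 32]
Sum = 92


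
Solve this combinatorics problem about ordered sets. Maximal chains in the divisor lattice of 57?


A maximal chain goes from the minimum element to a maximal element via cover relations.
Counting all min-to-max paths in the cover graph.
Total maximal chains: 2


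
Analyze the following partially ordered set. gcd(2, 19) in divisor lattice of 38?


Meet=gcd.
gcd(2,19)=1


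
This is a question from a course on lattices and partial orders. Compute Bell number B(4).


B(n) = number of set partitions of an n-element set.
B(n) satisfies the recurrence: B(n+1) = sum_k C(n,k)*B(k).
B(4) = 15


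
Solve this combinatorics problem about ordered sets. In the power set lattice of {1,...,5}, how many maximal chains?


A maximal chain goes from the minimum element to a maximal element via cover relations.
Counting all min-to-max paths in the cover graph.
Total maximal chains: 120


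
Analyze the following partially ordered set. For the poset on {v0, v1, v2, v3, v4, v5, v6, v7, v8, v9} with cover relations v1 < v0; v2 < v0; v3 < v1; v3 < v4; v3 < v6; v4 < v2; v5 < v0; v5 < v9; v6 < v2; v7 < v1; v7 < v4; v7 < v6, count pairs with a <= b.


The order relation is {(a,b) : a <= b}, reflexive so it includes (a,a).
Examples: (v0,v0), (v1,v0), (v1,v1), (v2,v0), (v2,v2), ...
Total ordered pairs: 28


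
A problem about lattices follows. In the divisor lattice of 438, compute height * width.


Height = length of longest chain minus 1; width = size of largest antichain.
A maximum chain: 1 | 73 | 219 | 438  (height 3).
A maximum antichain: {2, 3, 73}  (width 3).
Product = 3 * 3 = 9


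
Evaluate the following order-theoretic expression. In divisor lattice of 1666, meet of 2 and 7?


In a divisor lattice, meet = gcd (greatest common divisor).
By Euclidean algorithm or factoring: gcd(2,7) = 1


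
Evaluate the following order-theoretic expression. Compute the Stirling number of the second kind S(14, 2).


S(n,k) = k*S(n-1,k) + S(n-1,k-1).
S(13,2) = 4095, S(13,1) = 1
S(14,2) = 2*4095 + 1 = 8190 + 1
S(14,2) = 8191


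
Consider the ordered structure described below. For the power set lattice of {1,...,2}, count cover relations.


A cover relation a -< b holds when a < b with no c strictly between.
Cover relations:
  {} -< {1}
  {} -< {2}
  {1} -< {1,2}
  {2} -< {1,2}
Total: 4


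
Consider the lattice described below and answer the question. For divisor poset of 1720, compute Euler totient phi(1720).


phi(n) = n * prod_{p|n} (1 - 1/p).
Prime divisors of 1720: [2, 5, 43]
phi(1720) = 1720 * (1 - 1/2) * (1 - 1/5) * (1 - 1/43)
phi(1720) = 672


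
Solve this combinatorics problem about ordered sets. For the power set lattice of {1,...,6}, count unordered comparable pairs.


A comparable pair {a,b} has a < b or b < a in the order.
Count unordered pairs where one element is strictly below the other.
Examples: {{},{1}}, {{},{2}}, {{},{3}}, {{},{4}}, ...
Total comparable pairs: 665


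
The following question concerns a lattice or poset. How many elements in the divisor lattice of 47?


Divisors of 47: [1, 47]
Count: 2


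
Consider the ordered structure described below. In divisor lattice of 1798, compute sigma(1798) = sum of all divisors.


sigma(n) = sum of divisors.
Divisors of 1798: [1, 2, 29, 31, 58, 62, 899, 1798]
Sum = 2880


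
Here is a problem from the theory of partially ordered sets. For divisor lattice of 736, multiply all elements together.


Divisors of 736: [1, 2, 4, 8, 16, 23, 32, 46, 92, 184, 368, 736]
Product = n^(d(n)/2) = 736^(12/2)
Product = 158952325472321536


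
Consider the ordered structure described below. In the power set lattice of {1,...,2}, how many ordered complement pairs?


Complement pair (a,b): a meet b = bottom, a join b = top.
Here: A intersect B = {} and A union B = {1,...,2}.
Pairs found: ({},{1,2}), ({1},{2}), ({2},{1}), ({1,2},{})
Total ordered pairs: 4


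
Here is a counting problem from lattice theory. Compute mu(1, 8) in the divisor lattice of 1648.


In a divisor lattice, mu(a,b) = mu(b/a) where mu is the classical Mobius function.
b/a = 8/1 = 8
Prime factorization of 8: primes [2]
8 is not squarefree, so mu(8) = 0


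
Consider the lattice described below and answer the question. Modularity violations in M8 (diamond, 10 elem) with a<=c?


Modular law: if a <= c then a v (b ^ c) = (a v b) ^ c.
Check all triples (a,b,c) with a <= c among 10 elements.
This lattice is modular (diamonds M_m and their chain-products are modular).
Total violating triples: 0


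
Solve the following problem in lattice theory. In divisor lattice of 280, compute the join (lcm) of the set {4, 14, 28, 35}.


In a divisor lattice, join = lcm (least common multiple).
Compute lcm iteratively: start with first element, then lcm(current, next).
Elements: [4, 14, 28, 35]
lcm(4,14) = 28
lcm(28,28) = 28
lcm(28,35) = 140
Final lcm = 140


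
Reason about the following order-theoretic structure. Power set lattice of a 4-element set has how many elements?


Power set = 2^n.
2^4 = 16


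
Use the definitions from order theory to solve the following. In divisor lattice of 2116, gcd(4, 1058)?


Meet=gcd.
gcd(4,1058)=2


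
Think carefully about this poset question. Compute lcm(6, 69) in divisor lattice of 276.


In a divisor lattice, join = lcm (least common multiple).
gcd(6,69) = 3
lcm(6,69) = 6*69/gcd = 414/3 = 138


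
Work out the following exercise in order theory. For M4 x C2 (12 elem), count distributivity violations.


Distributive law: a ^ (b v c) = (a ^ b) v (a ^ c).
Check all 12^3 = 1728 ordered triples (a,b,c).
  e.g. a=(a1,0), b=(a2,0), c=(a3,0): lhs=(a1,0) != rhs=(0,0)
  e.g. a=(a1,0), b=(a2,0), c=(a3,1): lhs=(a1,0) != rhs=(0,0)
Total violating triples: 192


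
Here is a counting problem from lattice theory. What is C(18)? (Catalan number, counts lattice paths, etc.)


C(n) = C(2n, n) / (n+1).
C(36, 18) = 9075135300
C(18) = 9075135300 / 19 = 477638700


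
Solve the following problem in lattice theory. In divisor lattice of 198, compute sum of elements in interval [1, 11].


Interval [1,11] in divisors of 198: [1, 11]
Sum = 12


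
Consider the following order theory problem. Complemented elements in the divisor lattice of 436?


An element a is complemented if some b has a meet b = bottom, a join b = top.
a is complemented iff gcd(a, n/a)=1, i.e. a is a unitary divisor of 436.
Complemented elements: 1, 4, 109, 436
Count: 4


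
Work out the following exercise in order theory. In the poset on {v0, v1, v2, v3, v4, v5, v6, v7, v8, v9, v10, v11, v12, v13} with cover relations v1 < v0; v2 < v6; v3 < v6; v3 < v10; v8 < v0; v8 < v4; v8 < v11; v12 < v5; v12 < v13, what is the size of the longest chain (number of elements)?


A chain is a totally ordered subset; we count the number of elements in a maximum chain.
Compute, for each element x, the size of the longest chain ending at x:
  v1: 1
  v2: 1
  v3: 1
  v7: 1
  v8: 1
  v9: 1
  ...
A maximum chain: v1 < v0
Number of elements in the longest chain: 2


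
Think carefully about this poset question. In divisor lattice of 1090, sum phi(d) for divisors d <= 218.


Divisors of 1090 up to 218: [1, 2, 5, 10, 109, 218]
phi values: [1, 1, 4, 4, 108, 108]
Sum = 226


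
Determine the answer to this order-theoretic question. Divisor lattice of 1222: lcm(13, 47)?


Join=lcm.
gcd(13,47)=1
lcm=611


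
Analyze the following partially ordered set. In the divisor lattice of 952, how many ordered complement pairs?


Complement pair (a,b): a meet b = bottom, a join b = top.
Here: gcd(a,b)=1 and lcm(a,b)=952, i.e. a*b=952 with a,b coprime.
Pairs found: (1,952), (7,136), (8,119), (17,56), ... (4 more)
Total ordered pairs: 8


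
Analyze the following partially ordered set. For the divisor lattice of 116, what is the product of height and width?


Height = length of longest chain minus 1; width = size of largest antichain.
A maximum chain: 1 | 29 | 58 | 116  (height 3).
A maximum antichain: {2, 29}  (width 2).
Product = 3 * 2 = 6


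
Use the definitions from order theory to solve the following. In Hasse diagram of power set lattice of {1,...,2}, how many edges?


A cover relation a -< b holds when a < b with no c strictly between.
Cover relations:
  {} -< {1}
  {} -< {2}
  {1} -< {1,2}
  {2} -< {1,2}
Total: 4


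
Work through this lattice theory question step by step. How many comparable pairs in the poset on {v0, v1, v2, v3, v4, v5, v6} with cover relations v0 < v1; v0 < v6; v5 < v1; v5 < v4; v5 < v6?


A comparable pair {a,b} has a < b or b < a in the order.
Count unordered pairs where one element is strictly below the other.
Examples: {v0,v1}, {v0,v6}, {v1,v5}, {v4,v5}, ...
Total comparable pairs: 5


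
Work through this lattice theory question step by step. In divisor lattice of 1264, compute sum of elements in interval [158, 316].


Interval [158,316] in divisors of 1264: [158, 316]
Sum = 474


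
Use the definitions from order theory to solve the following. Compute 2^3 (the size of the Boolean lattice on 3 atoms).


Power set = 2^n.
2^3 = 8


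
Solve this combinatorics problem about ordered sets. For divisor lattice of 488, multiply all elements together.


Divisors of 488: [1, 2, 4, 8, 61, 122, 244, 488]
Product = n^(d(n)/2) = 488^(8/2)
Product = 56712564736


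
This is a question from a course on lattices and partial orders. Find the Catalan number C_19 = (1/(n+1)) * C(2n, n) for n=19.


C(n) = C(2n, n) / (n+1).
C(38, 19) = 35345263800
C(19) = 35345263800 / 20 = 1767263190


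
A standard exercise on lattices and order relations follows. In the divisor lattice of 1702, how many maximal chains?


A maximal chain goes from the minimum element to a maximal element via cover relations.
Counting all min-to-max paths in the cover graph.
Total maximal chains: 6


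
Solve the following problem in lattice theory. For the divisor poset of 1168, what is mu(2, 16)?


In a divisor lattice, mu(a,b) = mu(b/a) where mu is the classical Mobius function.
b/a = 16/2 = 8
Prime factorization of 8: primes [2]
8 is not squarefree, so mu(8) = 0


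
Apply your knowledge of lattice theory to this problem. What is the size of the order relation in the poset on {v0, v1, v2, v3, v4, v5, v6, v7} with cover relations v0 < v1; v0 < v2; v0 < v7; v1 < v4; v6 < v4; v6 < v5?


The order relation is {(a,b) : a <= b}, reflexive so it includes (a,a).
Examples: (v0,v0), (v0,v1), (v0,v2), (v0,v4), (v0,v7), ...
Total ordered pairs: 15


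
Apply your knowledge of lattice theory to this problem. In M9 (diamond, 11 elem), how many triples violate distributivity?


Distributive law: a ^ (b v c) = (a ^ b) v (a ^ c).
Check all 11^3 = 1331 ordered triples (a,b,c).
  e.g. a=a1, b=a2, c=a3: lhs=a1 != rhs=0
  e.g. a=a1, b=a2, c=a4: lhs=a1 != rhs=0
Total violating triples: 504


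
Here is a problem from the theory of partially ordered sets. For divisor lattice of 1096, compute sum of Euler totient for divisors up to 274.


Divisors of 1096 up to 274: [1, 2, 4, 8, 137, 274]
phi values: [1, 1, 2, 4, 136, 136]
Sum = 280


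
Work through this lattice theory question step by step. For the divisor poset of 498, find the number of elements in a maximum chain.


A chain is a totally ordered subset; we count the number of elements in a maximum chain.
Compute, for each element x, the size of the longest chain ending at x:
  1: 1
  2: 2
  3: 2
  83: 2
  6: 3
  166: 3
  ...
A maximum chain: 1 < 2 < 6 < 498
Number of elements in the longest chain: 4


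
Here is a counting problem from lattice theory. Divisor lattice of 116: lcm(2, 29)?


Join=lcm.
gcd(2,29)=1
lcm=58


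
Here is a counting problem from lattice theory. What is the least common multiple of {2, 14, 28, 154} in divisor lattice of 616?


In a divisor lattice, join = lcm (least common multiple).
Compute lcm iteratively: start with first element, then lcm(current, next).
Elements: [2, 14, 28, 154]
lcm(2,14) = 14
lcm(14,28) = 28
lcm(28,154) = 308
Final lcm = 308


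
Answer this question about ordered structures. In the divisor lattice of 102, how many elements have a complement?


An element a is complemented if some b has a meet b = bottom, a join b = top.
a is complemented iff gcd(a, n/a)=1, i.e. a is a unitary divisor of 102.
Complemented elements: 1, 2, 3, 6, 17, 34, ... (2 more)
Count: 8


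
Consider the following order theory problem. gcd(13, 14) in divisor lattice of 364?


Meet=gcd.
gcd(13,14)=1


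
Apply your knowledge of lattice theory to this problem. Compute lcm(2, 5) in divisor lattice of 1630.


In a divisor lattice, join = lcm (least common multiple).
gcd(2,5) = 1
lcm(2,5) = 2*5/gcd = 10/1 = 10


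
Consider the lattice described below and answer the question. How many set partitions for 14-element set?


B(n) = number of set partitions of an n-element set.
B(n) satisfies the recurrence: B(n+1) = sum_k C(n,k)*B(k).
B(14) = 190899322


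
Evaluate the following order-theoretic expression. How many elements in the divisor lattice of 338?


Divisors of 338: [1, 2, 13, 26, 169, 338]
Count: 6


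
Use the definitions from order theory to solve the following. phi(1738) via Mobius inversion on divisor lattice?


phi(n) = n * prod_{p|n} (1 - 1/p).
Prime divisors of 1738: [2, 11, 79]
phi(1738) = 1738 * (1 - 1/2) * (1 - 1/11) * (1 - 1/79)
phi(1738) = 780


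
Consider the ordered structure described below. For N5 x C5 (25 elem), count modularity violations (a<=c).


Modular law: if a <= c then a v (b ^ c) = (a v b) ^ c.
Check all triples (a,b,c) with a <= c among 25 elements.
  e.g. a=(a,0), b=(c,0), c=(b,0): lhs=(a,0) != rhs=(b,0)
  e.g. a=(a,0), b=(c,1), c=(b,0): lhs=(a,0) != rhs=(b,0)
Total violating triples: 75


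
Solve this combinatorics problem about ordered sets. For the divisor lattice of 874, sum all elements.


sigma(n) = sum of divisors.
Divisors of 874: [1, 2, 19, 23, 38, 46, 437, 874]
Sum = 1440


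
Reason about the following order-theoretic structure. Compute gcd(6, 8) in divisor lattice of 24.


In a divisor lattice, meet = gcd (greatest common divisor).
By Euclidean algorithm or factoring: gcd(6,8) = 2


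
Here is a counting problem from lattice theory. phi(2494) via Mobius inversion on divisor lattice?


phi(n) = n * prod_{p|n} (1 - 1/p).
Prime divisors of 2494: [2, 29, 43]
phi(2494) = 2494 * (1 - 1/2) * (1 - 1/29) * (1 - 1/43)
phi(2494) = 1176


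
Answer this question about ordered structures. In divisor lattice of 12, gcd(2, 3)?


Meet=gcd.
gcd(2,3)=1


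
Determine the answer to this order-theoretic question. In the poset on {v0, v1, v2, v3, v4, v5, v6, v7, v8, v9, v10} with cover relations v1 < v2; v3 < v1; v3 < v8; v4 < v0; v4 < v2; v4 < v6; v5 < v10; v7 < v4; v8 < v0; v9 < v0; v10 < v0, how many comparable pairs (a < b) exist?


A comparable pair {a,b} has a < b or b < a in the order.
Count unordered pairs where one element is strictly below the other.
Examples: {v0,v3}, {v0,v4}, {v0,v5}, {v0,v7}, ...
Total comparable pairs: 17


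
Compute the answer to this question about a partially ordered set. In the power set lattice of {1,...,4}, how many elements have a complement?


An element a is complemented if some b has a meet b = bottom, a join b = top.
every subset A has complement S\A, so all elements are complemented.
Complemented elements: {}, {1}, {2}, {3}, {4}, {1,2}, ... (10 more)
Count: 16


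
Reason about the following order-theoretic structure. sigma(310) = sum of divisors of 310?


sigma(n) = sum of divisors.
Divisors of 310: [1, 2, 5, 10, 31, 62, 155, 310]
Sum = 576


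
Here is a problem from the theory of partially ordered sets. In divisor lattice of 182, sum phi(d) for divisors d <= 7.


Divisors of 182 up to 7: [1, 2, 7]
phi values: [1, 1, 6]
Sum = 8


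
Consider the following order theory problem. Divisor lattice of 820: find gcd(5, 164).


In a divisor lattice, meet = gcd (greatest common divisor).
By Euclidean algorithm or factoring: gcd(5,164) = 1


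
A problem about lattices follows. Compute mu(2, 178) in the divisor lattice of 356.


In a divisor lattice, mu(a,b) = mu(b/a) where mu is the classical Mobius function.
b/a = 178/2 = 89
Prime factorization of 89: primes [89]
89 is squarefree with 1 prime factor(s), so mu(89) = (-1)^1 = -1


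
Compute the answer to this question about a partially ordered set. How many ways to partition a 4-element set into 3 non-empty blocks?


S(n,k) = k*S(n-1,k) + S(n-1,k-1).
S(3,3) = 1, S(3,2) = 3
S(4,3) = 3*1 + 3 = 3 + 3
S(4,3) = 6


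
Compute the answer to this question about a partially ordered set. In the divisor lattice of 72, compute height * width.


Height = length of longest chain minus 1; width = size of largest antichain.
A maximum chain: 1 | 3 | 9 | 18 | 36 | 72  (height 5).
A maximum antichain: {4, 6, 9}  (width 3).
Product = 5 * 3 = 15


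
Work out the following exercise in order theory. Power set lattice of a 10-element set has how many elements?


Power set = 2^n.
2^10 = 1024


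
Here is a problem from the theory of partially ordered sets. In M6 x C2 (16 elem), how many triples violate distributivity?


Distributive law: a ^ (b v c) = (a ^ b) v (a ^ c).
Check all 16^3 = 4096 ordered triples (a,b,c).
  e.g. a=(a1,0), b=(a2,0), c=(a3,0): lhs=(a1,0) != rhs=(0,0)
  e.g. a=(a1,0), b=(a2,0), c=(a3,1): lhs=(a1,0) != rhs=(0,0)
Total violating triples: 960


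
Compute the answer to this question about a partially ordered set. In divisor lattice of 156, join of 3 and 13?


In a divisor lattice, join = lcm (least common multiple).
gcd(3,13) = 1
lcm(3,13) = 3*13/gcd = 39/1 = 39


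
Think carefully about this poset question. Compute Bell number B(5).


B(n) = number of set partitions of an n-element set.
B(n) satisfies the recurrence: B(n+1) = sum_k C(n,k)*B(k).
B(5) = 52


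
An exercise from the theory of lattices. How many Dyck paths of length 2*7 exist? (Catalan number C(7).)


C(n) = C(2n, n) / (n+1).
C(14, 7) = 3432
C(7) = 3432 / 8 = 429


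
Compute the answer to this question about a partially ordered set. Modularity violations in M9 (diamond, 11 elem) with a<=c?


Modular law: if a <= c then a v (b ^ c) = (a v b) ^ c.
Check all triples (a,b,c) with a <= c among 11 elements.
This lattice is modular (diamonds M_m and their chain-products are modular).
Total violating triples: 0


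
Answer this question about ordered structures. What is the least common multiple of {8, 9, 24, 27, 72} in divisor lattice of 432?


In a divisor lattice, join = lcm (least common multiple).
Compute lcm iteratively: start with first element, then lcm(current, next).
Elements: [8, 9, 24, 27, 72]
lcm(8,9) = 72
lcm(72,24) = 72
lcm(72,27) = 216
lcm(216,72) = 216
Final lcm = 216


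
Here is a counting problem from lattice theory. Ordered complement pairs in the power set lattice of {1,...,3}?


Complement pair (a,b): a meet b = bottom, a join b = top.
Here: A intersect B = {} and A union B = {1,...,3}.
Pairs found: ({},{1,2,3}), ({1},{2,3}), ({2},{1,3}), ({3},{1,2}), ... (4 more)
Total ordered pairs: 8


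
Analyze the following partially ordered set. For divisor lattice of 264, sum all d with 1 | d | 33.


Interval [1,33] in divisors of 264: [1, 3, 11, 33]
Sum = 48


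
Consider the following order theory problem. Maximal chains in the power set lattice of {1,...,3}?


A maximal chain goes from the minimum element to a maximal element via cover relations.
Counting all min-to-max paths in the cover graph.
Total maximal chains: 6


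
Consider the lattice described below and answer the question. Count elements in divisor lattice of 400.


Divisors of 400: [1, 2, 4, 5, 8, 10, 16, 20, 25, 40, 50, 80, 100, 200, 400]
Count: 15


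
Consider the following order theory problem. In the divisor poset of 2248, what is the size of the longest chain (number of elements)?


A chain is a totally ordered subset; we count the number of elements in a maximum chain.
Compute, for each element x, the size of the longest chain ending at x:
  1: 1
  2: 2
  281: 2
  4: 3
  8: 4
  562: 3
  ...
A maximum chain: 1 < 2 < 4 < 8 < 2248
Number of elements in the longest chain: 5


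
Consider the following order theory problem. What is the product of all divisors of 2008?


Divisors of 2008: [1, 2, 4, 8, 251, 502, 1004, 2008]
Product = n^(d(n)/2) = 2008^(8/2)
Product = 16257540100096


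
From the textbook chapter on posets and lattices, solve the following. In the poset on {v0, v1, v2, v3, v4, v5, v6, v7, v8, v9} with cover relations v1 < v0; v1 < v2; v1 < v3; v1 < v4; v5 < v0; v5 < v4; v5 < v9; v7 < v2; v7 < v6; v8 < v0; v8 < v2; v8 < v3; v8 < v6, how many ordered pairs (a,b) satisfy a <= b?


The order relation is {(a,b) : a <= b}, reflexive so it includes (a,a).
Examples: (v0,v0), (v1,v0), (v1,v1), (v1,v2), (v1,v3), ...
Total ordered pairs: 23


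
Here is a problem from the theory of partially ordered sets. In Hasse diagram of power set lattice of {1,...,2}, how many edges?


A cover relation a -< b holds when a < b with no c strictly between.
Cover relations:
  {} -< {1}
  {} -< {2}
  {1} -< {1,2}
  {2} -< {1,2}
Total: 4


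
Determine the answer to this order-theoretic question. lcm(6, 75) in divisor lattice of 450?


Join=lcm.
gcd(6,75)=3
lcm=150


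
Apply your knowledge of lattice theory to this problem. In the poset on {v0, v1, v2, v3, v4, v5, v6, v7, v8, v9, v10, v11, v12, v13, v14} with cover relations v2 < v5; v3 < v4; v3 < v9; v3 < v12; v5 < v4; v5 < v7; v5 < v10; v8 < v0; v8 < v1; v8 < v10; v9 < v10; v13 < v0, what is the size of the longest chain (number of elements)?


A chain is a totally ordered subset; we count the number of elements in a maximum chain.
Compute, for each element x, the size of the longest chain ending at x:
  v2: 1
  v3: 1
  v6: 1
  v8: 1
  v11: 1
  v13: 1
  ...
A maximum chain: v2 < v5 < v4
Number of elements in the longest chain: 3


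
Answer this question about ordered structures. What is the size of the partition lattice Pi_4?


B(n) = number of set partitions of an n-element set.
B(n) satisfies the recurrence: B(n+1) = sum_k C(n,k)*B(k).
B(4) = 15


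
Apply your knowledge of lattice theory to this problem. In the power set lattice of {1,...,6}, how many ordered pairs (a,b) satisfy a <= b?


The order relation is {(a,b) : a <= b}, reflexive so it includes (a,a).
Examples: ({},{}), ({},{1,2}), ({},{1,2,3}), ({},{1,2,3,4}), ({},{1,2,3,4,5}), ...
Total ordered pairs: 729


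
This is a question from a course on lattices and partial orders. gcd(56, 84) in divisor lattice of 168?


Meet=gcd.
gcd(56,84)=28


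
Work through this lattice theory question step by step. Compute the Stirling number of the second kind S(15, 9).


S(n,k) = k*S(n-1,k) + S(n-1,k-1).
S(14,9) = 5135130, S(14,8) = 20912320
S(15,9) = 9*5135130 + 20912320 = 46216170 + 20912320
S(15,9) = 67128490


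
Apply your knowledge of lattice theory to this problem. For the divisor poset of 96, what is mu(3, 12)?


In a divisor lattice, mu(a,b) = mu(b/a) where mu is the classical Mobius function.
b/a = 12/3 = 4
Prime factorization of 4: primes [2]
4 is not squarefree, so mu(4) = 0


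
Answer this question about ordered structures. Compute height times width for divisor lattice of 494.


Height = length of longest chain minus 1; width = size of largest antichain.
A maximum chain: 1 | 19 | 247 | 494  (height 3).
A maximum antichain: {2, 13, 19}  (width 3).
Product = 3 * 3 = 9


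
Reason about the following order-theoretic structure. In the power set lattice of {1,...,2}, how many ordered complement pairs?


Complement pair (a,b): a meet b = bottom, a join b = top.
Here: A intersect B = {} and A union B = {1,...,2}.
Pairs found: ({},{1,2}), ({1},{2}), ({2},{1}), ({1,2},{})
Total ordered pairs: 4


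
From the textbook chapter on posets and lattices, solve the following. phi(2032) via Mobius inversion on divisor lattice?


phi(n) = n * prod_{p|n} (1 - 1/p).
Prime divisors of 2032: [2, 127]
phi(2032) = 2032 * (1 - 1/2) * (1 - 1/127)
phi(2032) = 1008


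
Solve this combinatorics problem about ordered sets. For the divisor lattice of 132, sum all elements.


sigma(n) = sum of divisors.
Divisors of 132: [1, 2, 3, 4, 6, 11, 12, 22, 33, 44, 66, 132]
Sum = 336


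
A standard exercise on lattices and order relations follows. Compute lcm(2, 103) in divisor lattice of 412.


In a divisor lattice, join = lcm (least common multiple).
gcd(2,103) = 1
lcm(2,103) = 2*103/gcd = 206/1 = 206


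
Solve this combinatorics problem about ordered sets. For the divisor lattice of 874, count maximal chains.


A maximal chain goes from the minimum element to a maximal element via cover relations.
Counting all min-to-max paths in the cover graph.
Total maximal chains: 6


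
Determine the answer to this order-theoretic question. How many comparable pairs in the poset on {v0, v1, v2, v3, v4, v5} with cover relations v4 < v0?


A comparable pair {a,b} has a < b or b < a in the order.
Count unordered pairs where one element is strictly below the other.
Examples: {v0,v4}
Total comparable pairs: 1


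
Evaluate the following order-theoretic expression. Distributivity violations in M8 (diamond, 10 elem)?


Distributive law: a ^ (b v c) = (a ^ b) v (a ^ c).
Check all 10^3 = 1000 ordered triples (a,b,c).
  e.g. a=a1, b=a2, c=a3: lhs=a1 != rhs=0
  e.g. a=a1, b=a2, c=a4: lhs=a1 != rhs=0
Total violating triples: 336


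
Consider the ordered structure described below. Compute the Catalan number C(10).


C(n) = C(2n, n) / (n+1).
C(20, 10) = 184756
C(10) = 184756 / 11 = 16796


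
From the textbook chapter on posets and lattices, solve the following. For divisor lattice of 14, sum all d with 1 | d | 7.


Interval [1,7] in divisors of 14: [1, 7]
Sum = 8


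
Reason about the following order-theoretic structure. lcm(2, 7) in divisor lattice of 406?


Join=lcm.
gcd(2,7)=1
lcm=14


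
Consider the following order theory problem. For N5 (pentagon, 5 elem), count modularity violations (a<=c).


Modular law: if a <= c then a v (b ^ c) = (a v b) ^ c.
Check all triples (a,b,c) with a <= c among 5 elements.
  e.g. a=a, b=c, c=b: lhs=a != rhs=b
Total violating triples: 1


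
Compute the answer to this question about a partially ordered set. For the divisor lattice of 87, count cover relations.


A cover relation a -< b holds when a < b with no c strictly between.
Cover relations:
  1 -< 3
  1 -< 29
  3 -< 87
  29 -< 87
Total: 4


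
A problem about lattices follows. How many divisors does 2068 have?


Divisors of 2068: [1, 2, 4, 11, 22, 44, 47, 94, 188, 517, 1034, 2068]
Count: 12


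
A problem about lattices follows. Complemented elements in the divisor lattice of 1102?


An element a is complemented if some b has a meet b = bottom, a join b = top.
a is complemented iff gcd(a, n/a)=1, i.e. a is a unitary divisor of 1102.
Complemented elements: 1, 2, 19, 29, 38, 58, ... (2 more)
Count: 8


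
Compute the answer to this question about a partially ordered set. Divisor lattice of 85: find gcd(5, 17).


In a divisor lattice, meet = gcd (greatest common divisor).
By Euclidean algorithm or factoring: gcd(5,17) = 1


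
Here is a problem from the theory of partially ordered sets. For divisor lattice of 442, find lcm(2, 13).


In a divisor lattice, join = lcm (least common multiple).
Compute lcm iteratively: start with first element, then lcm(current, next).
Elements: [2, 13]
lcm(2,13) = 26
Final lcm = 26


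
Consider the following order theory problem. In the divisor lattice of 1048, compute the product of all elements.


Divisors of 1048: [1, 2, 4, 8, 131, 262, 524, 1048]
Product = n^(d(n)/2) = 1048^(8/2)
Product = 1206271676416


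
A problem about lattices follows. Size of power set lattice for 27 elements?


Power set = 2^n.
2^27 = 134217728


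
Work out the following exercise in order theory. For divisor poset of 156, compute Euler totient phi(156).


phi(n) = n * prod_{p|n} (1 - 1/p).
Prime divisors of 156: [2, 3, 13]
phi(156) = 156 * (1 - 1/2) * (1 - 1/3) * (1 - 1/13)
phi(156) = 48


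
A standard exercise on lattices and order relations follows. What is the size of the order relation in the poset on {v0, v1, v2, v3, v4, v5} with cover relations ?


The order relation is {(a,b) : a <= b}, reflexive so it includes (a,a).
Examples: (v0,v0), (v1,v1), (v2,v2), (v3,v3), (v4,v4), ...
Total ordered pairs: 6


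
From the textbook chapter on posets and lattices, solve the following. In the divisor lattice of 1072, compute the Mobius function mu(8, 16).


In a divisor lattice, mu(a,b) = mu(b/a) where mu is the classical Mobius function.
b/a = 16/8 = 2
Prime factorization of 2: primes [2]
2 is squarefree with 1 prime factor(s), so mu(2) = (-1)^1 = -1


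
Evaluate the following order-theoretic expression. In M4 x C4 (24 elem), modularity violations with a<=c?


Modular law: if a <= c then a v (b ^ c) = (a v b) ^ c.
Check all triples (a,b,c) with a <= c among 24 elements.
This lattice is modular (diamonds M_m and their chain-products are modular).
Total violating triples: 0


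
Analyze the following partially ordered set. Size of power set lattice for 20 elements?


Power set = 2^n.
2^20 = 1048576


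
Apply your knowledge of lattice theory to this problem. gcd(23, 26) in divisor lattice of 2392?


Meet=gcd.
gcd(23,26)=1


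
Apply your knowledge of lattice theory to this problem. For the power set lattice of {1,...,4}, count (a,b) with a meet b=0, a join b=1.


Complement pair (a,b): a meet b = bottom, a join b = top.
Here: A intersect B = {} and A union B = {1,...,4}.
Pairs found: ({},{1,2,3,4}), ({1},{2,3,4}), ({2},{1,3,4}), ({3},{1,2,4}), ... (12 more)
Total ordered pairs: 16
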